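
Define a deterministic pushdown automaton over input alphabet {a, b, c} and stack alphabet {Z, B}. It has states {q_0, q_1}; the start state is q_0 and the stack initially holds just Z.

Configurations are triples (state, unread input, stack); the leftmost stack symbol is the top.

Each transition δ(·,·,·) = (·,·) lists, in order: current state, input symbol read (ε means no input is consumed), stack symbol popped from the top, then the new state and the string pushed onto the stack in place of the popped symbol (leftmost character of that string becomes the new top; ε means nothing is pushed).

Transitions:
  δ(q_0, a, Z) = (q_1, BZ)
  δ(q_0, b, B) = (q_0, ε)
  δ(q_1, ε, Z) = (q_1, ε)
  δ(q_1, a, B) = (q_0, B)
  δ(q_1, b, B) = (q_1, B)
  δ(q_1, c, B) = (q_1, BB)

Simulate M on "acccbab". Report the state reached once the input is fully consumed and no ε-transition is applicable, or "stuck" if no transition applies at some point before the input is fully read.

q_0

(q_0, acccbab, Z) ⊢ (q_1, cccbab, BZ) ⊢ (q_1, ccbab, BBZ) ⊢ (q_1, cbab, BBBZ) ⊢ (q_1, bab, BBBBZ) ⊢ (q_1, ab, BBBBZ) ⊢ (q_0, b, BBBBZ) ⊢ (q_0, ε, BBBZ)
All input consumed; M is in state q_0.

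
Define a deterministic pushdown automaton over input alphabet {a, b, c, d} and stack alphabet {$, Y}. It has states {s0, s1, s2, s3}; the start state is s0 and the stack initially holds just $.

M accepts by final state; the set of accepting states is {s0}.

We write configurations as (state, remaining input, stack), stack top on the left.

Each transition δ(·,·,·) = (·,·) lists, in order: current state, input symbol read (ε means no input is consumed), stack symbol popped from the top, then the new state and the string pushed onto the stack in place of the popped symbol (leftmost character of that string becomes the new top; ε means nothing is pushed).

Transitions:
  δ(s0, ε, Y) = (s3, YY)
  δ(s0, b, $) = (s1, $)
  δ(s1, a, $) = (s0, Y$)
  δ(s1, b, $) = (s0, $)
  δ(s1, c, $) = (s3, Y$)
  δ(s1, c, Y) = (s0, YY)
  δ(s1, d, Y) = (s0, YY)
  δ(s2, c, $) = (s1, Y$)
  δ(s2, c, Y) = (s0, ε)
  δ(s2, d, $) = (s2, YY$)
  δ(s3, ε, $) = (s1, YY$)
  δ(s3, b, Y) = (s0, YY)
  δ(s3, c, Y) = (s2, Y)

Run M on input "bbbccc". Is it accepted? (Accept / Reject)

(s0, bbbccc, $)
  read b, top $: go to s1, push $ → (s1, bbccc, $)
  read b, top $: go to s0, push $ → (s0, bccc, $)
  read b, top $: go to s1, push $ → (s1, ccc, $)
  read c, top $: go to s3, push Y$ → (s3, cc, Y$)
  read c, top Y: go to s2, push Y → (s2, c, Y$)
  read c, top Y: go to s0, push ε → (s0, ε, $)
All input consumed; state s0 ∈ F.

Accept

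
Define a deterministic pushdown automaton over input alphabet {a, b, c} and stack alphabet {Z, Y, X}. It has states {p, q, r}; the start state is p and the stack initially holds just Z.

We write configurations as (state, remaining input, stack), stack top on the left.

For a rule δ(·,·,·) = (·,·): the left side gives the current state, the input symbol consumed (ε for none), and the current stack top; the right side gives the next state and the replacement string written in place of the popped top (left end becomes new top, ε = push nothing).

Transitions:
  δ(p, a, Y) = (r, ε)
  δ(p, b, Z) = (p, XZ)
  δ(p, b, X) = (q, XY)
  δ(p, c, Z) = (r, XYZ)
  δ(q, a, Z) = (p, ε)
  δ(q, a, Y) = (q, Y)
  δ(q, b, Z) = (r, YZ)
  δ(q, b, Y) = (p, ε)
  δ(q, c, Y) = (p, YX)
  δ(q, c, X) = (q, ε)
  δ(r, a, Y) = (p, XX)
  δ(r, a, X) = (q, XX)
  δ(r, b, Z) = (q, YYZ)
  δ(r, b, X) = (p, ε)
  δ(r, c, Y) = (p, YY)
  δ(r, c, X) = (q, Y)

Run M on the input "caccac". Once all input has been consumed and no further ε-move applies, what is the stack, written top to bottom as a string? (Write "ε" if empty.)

YXZ

(p, caccac, Z)
  read c, top Z: go to r, push XYZ → (r, accac, XYZ)
  read a, top X: go to q, push XX → (q, ccac, XXYZ)
  read c, top X: go to q, push ε → (q, cac, XYZ)
  read c, top X: go to q, push ε → (q, ac, YZ)
  read a, top Y: go to q, push Y → (q, c, YZ)
  read c, top Y: go to p, push YX → (p, ε, YXZ)
All input consumed in state p with stack YXZ.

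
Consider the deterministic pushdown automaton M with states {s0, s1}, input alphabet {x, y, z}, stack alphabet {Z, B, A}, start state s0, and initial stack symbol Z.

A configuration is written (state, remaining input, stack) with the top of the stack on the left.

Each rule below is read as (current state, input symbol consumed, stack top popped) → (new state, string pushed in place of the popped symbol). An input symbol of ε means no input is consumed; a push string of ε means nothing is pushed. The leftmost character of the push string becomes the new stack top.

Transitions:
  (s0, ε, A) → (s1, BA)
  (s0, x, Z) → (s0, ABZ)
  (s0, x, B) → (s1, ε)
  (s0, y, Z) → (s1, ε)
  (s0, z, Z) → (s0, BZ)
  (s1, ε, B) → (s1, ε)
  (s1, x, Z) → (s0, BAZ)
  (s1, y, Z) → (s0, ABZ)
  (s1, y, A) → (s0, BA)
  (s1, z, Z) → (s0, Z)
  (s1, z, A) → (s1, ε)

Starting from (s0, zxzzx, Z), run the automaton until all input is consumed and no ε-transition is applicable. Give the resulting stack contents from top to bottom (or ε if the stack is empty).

(s0, zxzzx, Z) ⊢ (s0, xzzx, BZ) ⊢ (s1, zzx, Z) ⊢ (s0, zx, Z) ⊢ (s0, x, BZ) ⊢ (s1, ε, Z)
All input consumed in state s1 with stack Z.

Z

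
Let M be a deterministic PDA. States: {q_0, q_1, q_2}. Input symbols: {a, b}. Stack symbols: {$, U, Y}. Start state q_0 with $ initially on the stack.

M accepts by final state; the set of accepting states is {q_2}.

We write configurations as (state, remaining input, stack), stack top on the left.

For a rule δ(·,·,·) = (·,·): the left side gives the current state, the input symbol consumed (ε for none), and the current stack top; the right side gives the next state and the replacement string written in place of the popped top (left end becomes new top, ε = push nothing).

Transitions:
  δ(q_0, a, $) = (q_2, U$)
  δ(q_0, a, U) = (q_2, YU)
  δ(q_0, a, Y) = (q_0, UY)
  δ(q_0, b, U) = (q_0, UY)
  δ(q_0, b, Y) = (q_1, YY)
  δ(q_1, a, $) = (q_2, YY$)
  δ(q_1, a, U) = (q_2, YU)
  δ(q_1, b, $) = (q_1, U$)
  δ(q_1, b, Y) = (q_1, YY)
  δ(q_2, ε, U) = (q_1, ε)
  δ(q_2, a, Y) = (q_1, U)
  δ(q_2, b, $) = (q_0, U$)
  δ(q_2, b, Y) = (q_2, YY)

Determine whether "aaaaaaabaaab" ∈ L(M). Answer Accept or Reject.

(q_0, aaaaaaabaaab, $)
  read a, top $: go to q_2, push U$ → (q_2, aaaaaabaaab, U$)
  ε-move, top U: go to q_1, push ε → (q_1, aaaaaabaaab, $)
  read a, top $: go to q_2, push YY$ → (q_2, aaaaabaaab, YY$)
  read a, top Y: go to q_1, push U → (q_1, aaaabaaab, UY$)
  read a, top U: go to q_2, push YU → (q_2, aaabaaab, YUY$)
  read a, top Y: go to q_1, push U → (q_1, aabaaab, UUY$)
  read a, top U: go to q_2, push YU → (q_2, abaaab, YUUY$)
  read a, top Y: go to q_1, push U → (q_1, baaab, UUUY$)
No transition applies at (q_1, baaab, UUUY$); input not fully consumed.

Reject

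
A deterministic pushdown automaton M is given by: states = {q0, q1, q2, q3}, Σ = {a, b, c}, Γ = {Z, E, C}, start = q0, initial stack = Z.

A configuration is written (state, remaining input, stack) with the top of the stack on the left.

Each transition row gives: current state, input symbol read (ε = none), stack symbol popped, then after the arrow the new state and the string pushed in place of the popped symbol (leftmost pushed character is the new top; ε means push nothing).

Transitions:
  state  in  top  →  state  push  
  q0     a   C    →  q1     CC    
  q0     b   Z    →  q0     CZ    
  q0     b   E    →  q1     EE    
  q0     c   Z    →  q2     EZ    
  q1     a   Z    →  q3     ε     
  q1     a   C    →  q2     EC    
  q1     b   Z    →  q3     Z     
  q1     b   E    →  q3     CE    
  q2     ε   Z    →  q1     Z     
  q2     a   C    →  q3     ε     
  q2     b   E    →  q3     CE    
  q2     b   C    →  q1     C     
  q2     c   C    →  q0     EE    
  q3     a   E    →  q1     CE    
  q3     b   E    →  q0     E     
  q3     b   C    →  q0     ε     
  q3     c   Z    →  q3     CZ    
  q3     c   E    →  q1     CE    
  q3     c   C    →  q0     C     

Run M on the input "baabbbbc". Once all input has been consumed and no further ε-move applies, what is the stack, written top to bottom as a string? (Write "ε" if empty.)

(q0, baabbbbc, Z)
  read b, top Z: go to q0, push CZ → (q0, aabbbbc, CZ)
  read a, top C: go to q1, push CC → (q1, abbbbc, CCZ)
  read a, top C: go to q2, push EC → (q2, bbbbc, ECCZ)
  read b, top E: go to q3, push CE → (q3, bbbc, CECCZ)
  read b, top C: go to q0, push ε → (q0, bbc, ECCZ)
  read b, top E: go to q1, push EE → (q1, bc, EECCZ)
  read b, top E: go to q3, push CE → (q3, c, CEECCZ)
  read c, top C: go to q0, push C → (q0, ε, CEECCZ)
All input consumed in state q0 with stack CEECCZ.

CEECCZ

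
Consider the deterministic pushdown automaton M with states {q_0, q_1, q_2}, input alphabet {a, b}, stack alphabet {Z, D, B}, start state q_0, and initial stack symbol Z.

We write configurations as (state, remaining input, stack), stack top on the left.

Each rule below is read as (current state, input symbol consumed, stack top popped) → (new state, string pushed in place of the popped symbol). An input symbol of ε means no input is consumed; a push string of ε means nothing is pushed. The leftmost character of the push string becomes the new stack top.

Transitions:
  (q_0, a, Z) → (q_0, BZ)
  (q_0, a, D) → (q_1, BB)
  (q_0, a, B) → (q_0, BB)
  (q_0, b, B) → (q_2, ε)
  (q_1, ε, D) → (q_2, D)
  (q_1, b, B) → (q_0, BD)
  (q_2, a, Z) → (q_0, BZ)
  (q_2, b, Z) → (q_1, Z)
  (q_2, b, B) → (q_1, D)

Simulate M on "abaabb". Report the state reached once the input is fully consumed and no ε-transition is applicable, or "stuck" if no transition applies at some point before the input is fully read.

q_2

(q_0, abaabb, Z)
  read a, top Z: go to q_0, push BZ → (q_0, baabb, BZ)
  read b, top B: go to q_2, push ε → (q_2, aabb, Z)
  read a, top Z: go to q_0, push BZ → (q_0, abb, BZ)
  read a, top B: go to q_0, push BB → (q_0, bb, BBZ)
  read b, top B: go to q_2, push ε → (q_2, b, BZ)
  read b, top B: go to q_1, push D → (q_1, ε, DZ)
  ε-move, top D: go to q_2, push D → (q_2, ε, DZ)
All input consumed; M is in state q_2.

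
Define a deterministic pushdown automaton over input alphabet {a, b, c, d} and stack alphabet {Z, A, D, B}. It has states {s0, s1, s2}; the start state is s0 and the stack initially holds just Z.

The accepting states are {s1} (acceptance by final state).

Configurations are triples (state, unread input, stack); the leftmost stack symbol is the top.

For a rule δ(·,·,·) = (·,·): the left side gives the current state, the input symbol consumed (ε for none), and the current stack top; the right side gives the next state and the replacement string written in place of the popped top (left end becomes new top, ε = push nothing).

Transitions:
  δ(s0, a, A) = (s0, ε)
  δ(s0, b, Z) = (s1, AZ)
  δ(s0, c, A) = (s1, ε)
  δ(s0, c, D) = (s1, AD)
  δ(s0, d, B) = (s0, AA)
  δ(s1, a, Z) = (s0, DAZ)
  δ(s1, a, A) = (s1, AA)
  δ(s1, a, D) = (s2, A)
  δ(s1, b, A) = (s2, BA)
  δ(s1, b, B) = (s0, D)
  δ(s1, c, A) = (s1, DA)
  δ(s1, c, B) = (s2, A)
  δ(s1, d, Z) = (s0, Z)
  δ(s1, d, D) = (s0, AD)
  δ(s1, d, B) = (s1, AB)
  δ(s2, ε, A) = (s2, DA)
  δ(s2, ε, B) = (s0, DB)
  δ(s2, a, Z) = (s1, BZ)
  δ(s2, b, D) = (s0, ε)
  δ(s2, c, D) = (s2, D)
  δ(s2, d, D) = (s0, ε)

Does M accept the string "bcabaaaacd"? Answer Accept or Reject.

(s0, bcabaaaacd, Z)
  read b, top Z: go to s1, push AZ → (s1, cabaaaacd, AZ)
  read c, top A: go to s1, push DA → (s1, abaaaacd, DAZ)
  read a, top D: go to s2, push A → (s2, baaaacd, AAZ)
  ε-move, top A: go to s2, push DA → (s2, baaaacd, DAAZ)
  read b, top D: go to s0, push ε → (s0, aaaacd, AAZ)
  read a, top A: go to s0, push ε → (s0, aaacd, AZ)
  read a, top A: go to s0, push ε → (s0, aacd, Z)
No transition applies at (s0, aacd, Z); input not fully consumed.

Reject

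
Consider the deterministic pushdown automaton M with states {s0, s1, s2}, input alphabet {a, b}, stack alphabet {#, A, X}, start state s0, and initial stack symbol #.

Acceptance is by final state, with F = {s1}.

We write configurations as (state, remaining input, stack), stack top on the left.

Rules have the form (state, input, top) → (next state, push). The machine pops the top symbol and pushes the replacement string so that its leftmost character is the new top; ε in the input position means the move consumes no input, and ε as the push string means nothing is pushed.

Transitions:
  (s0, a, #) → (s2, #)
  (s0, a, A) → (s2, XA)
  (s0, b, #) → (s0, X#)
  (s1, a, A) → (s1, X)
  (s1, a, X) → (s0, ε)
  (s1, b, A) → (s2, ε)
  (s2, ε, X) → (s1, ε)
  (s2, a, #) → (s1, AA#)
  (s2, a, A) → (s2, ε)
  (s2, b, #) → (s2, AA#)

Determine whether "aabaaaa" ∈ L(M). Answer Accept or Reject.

(s0, aabaaaa, #) ⊢ (s2, abaaaa, #) ⊢ (s1, baaaa, AA#) ⊢ (s2, aaaa, A#) ⊢ (s2, aaa, #) ⊢ (s1, aa, AA#) ⊢ (s1, a, XA#) ⊢ (s0, ε, A#)
All input consumed; state s0 ∉ F and no further ε-move applies.

Reject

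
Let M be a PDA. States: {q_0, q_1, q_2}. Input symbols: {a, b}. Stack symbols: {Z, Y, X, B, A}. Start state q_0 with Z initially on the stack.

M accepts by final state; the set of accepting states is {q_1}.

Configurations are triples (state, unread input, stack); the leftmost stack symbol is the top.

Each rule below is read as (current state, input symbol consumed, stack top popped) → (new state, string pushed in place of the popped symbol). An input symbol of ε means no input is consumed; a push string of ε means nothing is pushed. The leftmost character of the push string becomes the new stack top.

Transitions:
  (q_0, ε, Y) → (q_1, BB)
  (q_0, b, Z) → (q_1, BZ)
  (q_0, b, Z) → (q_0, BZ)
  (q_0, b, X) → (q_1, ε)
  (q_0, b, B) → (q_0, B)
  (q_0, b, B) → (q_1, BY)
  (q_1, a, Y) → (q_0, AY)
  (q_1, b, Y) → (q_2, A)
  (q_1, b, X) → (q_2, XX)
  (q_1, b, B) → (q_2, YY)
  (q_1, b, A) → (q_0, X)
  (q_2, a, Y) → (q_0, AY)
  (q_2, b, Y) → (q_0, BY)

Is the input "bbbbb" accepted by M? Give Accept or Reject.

Accept

One accepting computation: (q_0, bbbbb, Z) ⊢ (q_1, bbbb, BZ) ⊢ (q_2, bbb, YYZ) ⊢ (q_0, bb, BYYZ) ⊢ (q_0, b, BYYZ) ⊢ (q_1, ε, BYYYZ)
All input consumed and state q_1 ∈ F.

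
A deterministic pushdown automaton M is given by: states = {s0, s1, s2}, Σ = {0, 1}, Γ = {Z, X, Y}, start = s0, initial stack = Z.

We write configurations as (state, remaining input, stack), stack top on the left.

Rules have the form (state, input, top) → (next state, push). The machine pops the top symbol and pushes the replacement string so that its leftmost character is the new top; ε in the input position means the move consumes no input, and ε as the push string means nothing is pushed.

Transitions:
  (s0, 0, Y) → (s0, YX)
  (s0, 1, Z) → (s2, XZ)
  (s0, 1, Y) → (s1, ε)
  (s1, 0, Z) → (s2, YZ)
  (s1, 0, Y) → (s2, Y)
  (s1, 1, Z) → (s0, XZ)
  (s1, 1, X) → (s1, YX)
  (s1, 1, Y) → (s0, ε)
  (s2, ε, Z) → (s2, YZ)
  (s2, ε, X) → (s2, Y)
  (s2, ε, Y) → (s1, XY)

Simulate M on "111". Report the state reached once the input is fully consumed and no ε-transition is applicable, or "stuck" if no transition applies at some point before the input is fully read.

s0

(s0, 111, Z)
  read 1, top Z: go to s2, push XZ → (s2, 11, XZ)
  ε-move, top X: go to s2, push Y → (s2, 11, YZ)
  ε-move, top Y: go to s1, push XY → (s1, 11, XYZ)
  read 1, top X: go to s1, push YX → (s1, 1, YXYZ)
  read 1, top Y: go to s0, push ε → (s0, ε, XYZ)
All input consumed; M is in state s0.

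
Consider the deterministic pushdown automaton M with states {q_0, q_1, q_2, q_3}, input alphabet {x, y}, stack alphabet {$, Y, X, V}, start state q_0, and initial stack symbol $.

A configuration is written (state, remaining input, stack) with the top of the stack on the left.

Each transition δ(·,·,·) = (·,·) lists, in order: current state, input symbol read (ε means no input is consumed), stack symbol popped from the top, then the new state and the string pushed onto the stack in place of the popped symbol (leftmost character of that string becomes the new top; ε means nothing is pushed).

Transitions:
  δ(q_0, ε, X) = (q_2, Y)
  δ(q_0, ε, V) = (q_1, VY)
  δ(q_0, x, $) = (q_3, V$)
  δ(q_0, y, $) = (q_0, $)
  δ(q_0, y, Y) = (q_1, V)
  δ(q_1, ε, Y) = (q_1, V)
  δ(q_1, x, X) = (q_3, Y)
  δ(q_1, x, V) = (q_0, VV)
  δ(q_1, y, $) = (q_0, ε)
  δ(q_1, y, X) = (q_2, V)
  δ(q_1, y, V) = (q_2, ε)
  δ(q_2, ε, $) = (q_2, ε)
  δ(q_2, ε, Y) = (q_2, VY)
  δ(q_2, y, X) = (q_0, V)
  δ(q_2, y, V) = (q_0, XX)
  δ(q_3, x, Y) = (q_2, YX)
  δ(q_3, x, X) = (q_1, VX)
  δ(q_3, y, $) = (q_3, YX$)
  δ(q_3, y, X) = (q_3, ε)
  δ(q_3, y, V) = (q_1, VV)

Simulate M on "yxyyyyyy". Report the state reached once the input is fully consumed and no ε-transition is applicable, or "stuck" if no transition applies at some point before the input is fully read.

q_2

(q_0, yxyyyyyy, $) ⊢ (q_0, xyyyyyy, $) ⊢ (q_3, yyyyyy, V$) ⊢ (q_1, yyyyy, VV$) ⊢ (q_2, yyyy, V$) ⊢ (q_0, yyy, XX$) ⊢ (q_2, yyy, YX$) ⊢ (q_2, yyy, VYX$) ⊢ (q_0, yy, XXYX$) ⊢ (q_2, yy, YXYX$) ⊢ (q_2, yy, VYXYX$) ⊢ (q_0, y, XXYXYX$) ⊢ (q_2, y, YXYXYX$) ⊢ (q_2, y, VYXYXYX$) ⊢ (q_0, ε, XXYXYXYX$) ⊢ (q_2, ε, YXYXYXYX$) ⊢ (q_2, ε, VYXYXYXYX$)
All input consumed; M is in state q_2.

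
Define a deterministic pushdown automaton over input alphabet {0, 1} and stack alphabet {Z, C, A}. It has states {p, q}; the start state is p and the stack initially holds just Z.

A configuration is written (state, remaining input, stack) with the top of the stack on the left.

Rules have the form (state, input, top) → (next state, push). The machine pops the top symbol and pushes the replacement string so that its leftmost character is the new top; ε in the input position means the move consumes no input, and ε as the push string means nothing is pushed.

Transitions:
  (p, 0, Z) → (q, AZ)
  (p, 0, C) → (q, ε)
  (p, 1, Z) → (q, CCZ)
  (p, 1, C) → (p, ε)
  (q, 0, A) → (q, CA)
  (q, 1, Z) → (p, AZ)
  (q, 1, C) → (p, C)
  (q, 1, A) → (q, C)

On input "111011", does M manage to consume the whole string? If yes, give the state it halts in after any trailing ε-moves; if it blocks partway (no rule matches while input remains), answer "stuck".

(p, 111011, Z) ⊢ (q, 11011, CCZ) ⊢ (p, 1011, CCZ) ⊢ (p, 011, CZ) ⊢ (q, 11, Z) ⊢ (p, 1, AZ)
No transition for (p, 1, top A); M blocks with input 1 remaining.

stuck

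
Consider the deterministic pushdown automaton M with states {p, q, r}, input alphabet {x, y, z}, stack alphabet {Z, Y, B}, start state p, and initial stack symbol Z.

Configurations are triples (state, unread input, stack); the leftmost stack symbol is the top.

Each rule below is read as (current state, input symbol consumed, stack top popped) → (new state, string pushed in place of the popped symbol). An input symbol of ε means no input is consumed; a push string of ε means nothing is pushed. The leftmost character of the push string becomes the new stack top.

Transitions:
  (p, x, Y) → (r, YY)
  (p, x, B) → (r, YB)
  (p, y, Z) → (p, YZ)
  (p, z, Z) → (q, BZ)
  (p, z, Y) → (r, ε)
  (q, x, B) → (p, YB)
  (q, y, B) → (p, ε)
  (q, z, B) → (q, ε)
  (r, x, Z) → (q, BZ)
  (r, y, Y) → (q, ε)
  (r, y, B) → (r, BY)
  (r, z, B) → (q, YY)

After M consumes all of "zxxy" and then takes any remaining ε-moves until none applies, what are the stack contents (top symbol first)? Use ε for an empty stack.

YBZ

(p, zxxy, Z)
  read z, top Z: go to q, push BZ → (q, xxy, BZ)
  read x, top B: go to p, push YB → (p, xy, YBZ)
  read x, top Y: go to r, push YY → (r, y, YYBZ)
  read y, top Y: go to q, push ε → (q, ε, YBZ)
All input consumed in state q with stack YBZ.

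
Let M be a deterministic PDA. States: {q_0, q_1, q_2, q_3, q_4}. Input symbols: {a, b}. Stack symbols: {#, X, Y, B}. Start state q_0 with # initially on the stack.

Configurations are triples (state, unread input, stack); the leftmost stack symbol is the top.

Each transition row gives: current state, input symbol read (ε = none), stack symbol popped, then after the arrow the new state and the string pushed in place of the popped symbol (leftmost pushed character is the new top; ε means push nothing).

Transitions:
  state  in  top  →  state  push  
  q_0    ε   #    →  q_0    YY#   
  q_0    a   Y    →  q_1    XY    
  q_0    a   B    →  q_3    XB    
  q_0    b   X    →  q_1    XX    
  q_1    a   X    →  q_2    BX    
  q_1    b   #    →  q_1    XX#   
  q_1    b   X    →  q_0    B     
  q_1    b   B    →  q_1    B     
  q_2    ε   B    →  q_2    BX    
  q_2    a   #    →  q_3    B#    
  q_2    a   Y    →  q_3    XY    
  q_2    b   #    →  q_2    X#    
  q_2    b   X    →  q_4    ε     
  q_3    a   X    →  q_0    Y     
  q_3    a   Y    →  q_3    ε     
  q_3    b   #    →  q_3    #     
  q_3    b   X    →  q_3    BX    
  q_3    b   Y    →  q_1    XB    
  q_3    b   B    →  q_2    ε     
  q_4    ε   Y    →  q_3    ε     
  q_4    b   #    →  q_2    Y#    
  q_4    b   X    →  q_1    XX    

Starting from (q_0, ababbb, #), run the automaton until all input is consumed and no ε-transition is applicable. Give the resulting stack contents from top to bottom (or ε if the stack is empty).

BYY#

(q_0, ababbb, #)
  ε-move, top #: go to q_0, push YY# → (q_0, ababbb, YY#)
  read a, top Y: go to q_1, push XY → (q_1, babbb, XYY#)
  read b, top X: go to q_0, push B → (q_0, abbb, BYY#)
  read a, top B: go to q_3, push XB → (q_3, bbb, XBYY#)
  read b, top X: go to q_3, push BX → (q_3, bb, BXBYY#)
  read b, top B: go to q_2, push ε → (q_2, b, XBYY#)
  read b, top X: go to q_4, push ε → (q_4, ε, BYY#)
All input consumed in state q_4 with stack BYY#.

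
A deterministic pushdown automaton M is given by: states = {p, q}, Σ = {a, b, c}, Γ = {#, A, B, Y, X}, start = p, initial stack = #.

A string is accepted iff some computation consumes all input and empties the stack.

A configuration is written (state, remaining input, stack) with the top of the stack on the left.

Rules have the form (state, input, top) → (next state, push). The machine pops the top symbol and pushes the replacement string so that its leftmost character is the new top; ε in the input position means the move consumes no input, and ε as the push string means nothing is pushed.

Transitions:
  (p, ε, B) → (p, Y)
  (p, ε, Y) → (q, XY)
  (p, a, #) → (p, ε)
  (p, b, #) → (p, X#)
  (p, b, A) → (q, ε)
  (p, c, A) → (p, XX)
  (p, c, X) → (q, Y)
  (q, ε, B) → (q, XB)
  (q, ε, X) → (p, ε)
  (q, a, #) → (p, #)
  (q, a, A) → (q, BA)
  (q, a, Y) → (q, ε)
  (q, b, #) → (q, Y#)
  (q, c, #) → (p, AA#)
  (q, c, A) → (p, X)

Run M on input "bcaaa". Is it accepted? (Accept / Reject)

(p, bcaaa, #)
  read b, top #: go to p, push X# → (p, caaa, X#)
  read c, top X: go to q, push Y → (q, aaa, Y#)
  read a, top Y: go to q, push ε → (q, aa, #)
  read a, top #: go to p, push # → (p, a, #)
  read a, top #: go to p, push ε → (p, ε, ε)
All input consumed and the stack is empty.

Accept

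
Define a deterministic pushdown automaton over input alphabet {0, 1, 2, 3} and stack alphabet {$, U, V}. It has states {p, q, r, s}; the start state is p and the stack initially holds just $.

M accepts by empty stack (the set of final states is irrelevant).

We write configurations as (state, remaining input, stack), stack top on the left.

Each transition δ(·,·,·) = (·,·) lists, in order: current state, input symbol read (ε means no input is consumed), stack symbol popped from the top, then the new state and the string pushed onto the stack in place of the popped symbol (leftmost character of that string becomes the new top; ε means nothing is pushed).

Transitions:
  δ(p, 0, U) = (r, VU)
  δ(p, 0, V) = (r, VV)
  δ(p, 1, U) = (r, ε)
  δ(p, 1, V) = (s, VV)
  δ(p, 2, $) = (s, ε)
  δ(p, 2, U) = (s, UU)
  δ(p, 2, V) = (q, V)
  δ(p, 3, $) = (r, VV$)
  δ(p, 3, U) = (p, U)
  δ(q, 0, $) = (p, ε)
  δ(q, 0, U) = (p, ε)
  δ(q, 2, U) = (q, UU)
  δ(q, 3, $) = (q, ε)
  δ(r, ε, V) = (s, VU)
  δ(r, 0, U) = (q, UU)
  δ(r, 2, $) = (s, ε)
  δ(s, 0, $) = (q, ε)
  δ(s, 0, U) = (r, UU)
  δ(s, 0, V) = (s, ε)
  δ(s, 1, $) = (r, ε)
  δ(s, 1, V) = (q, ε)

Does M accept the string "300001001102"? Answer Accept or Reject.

Accept

(p, 300001001102, $)
  read 3, top $: go to r, push VV$ → (r, 00001001102, VV$)
  ε-move, top V: go to s, push VU → (s, 00001001102, VUV$)
  read 0, top V: go to s, push ε → (s, 0001001102, UV$)
  read 0, top U: go to r, push UU → (r, 001001102, UUV$)
  read 0, top U: go to q, push UU → (q, 01001102, UUUV$)
  read 0, top U: go to p, push ε → (p, 1001102, UUV$)
  read 1, top U: go to r, push ε → (r, 001102, UV$)
  read 0, top U: go to q, push UU → (q, 01102, UUV$)
  read 0, top U: go to p, push ε → (p, 1102, UV$)
  read 1, top U: go to r, push ε → (r, 102, V$)
  ε-move, top V: go to s, push VU → (s, 102, VU$)
  read 1, top V: go to q, push ε → (q, 02, U$)
  read 0, top U: go to p, push ε → (p, 2, $)
  read 2, top $: go to s, push ε → (s, ε, ε)
All input consumed and the stack is empty.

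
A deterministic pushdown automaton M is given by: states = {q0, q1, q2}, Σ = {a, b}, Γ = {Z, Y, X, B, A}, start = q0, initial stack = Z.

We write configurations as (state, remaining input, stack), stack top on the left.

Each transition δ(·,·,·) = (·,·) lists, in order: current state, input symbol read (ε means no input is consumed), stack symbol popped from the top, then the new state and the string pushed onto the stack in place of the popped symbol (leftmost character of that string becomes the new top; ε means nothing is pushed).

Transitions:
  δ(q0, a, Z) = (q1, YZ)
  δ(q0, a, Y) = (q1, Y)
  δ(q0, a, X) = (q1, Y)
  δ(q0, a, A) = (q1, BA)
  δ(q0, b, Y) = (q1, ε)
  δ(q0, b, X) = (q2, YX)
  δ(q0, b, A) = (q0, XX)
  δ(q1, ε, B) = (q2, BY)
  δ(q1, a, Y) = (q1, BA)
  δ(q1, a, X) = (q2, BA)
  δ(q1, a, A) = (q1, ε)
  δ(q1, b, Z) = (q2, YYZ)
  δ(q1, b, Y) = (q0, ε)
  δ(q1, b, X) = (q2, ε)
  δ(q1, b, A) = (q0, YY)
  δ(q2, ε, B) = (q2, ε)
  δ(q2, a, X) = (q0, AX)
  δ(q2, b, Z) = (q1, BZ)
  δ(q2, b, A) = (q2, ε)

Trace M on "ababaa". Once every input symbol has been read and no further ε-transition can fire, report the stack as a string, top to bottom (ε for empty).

YAZ

(q0, ababaa, Z)
  read a, top Z: go to q1, push YZ → (q1, babaa, YZ)
  read b, top Y: go to q0, push ε → (q0, abaa, Z)
  read a, top Z: go to q1, push YZ → (q1, baa, YZ)
  read b, top Y: go to q0, push ε → (q0, aa, Z)
  read a, top Z: go to q1, push YZ → (q1, a, YZ)
  read a, top Y: go to q1, push BA → (q1, ε, BAZ)
  ε-move, top B: go to q2, push BY → (q2, ε, BYAZ)
  ε-move, top B: go to q2, push ε → (q2, ε, YAZ)
All input consumed in state q2 with stack YAZ.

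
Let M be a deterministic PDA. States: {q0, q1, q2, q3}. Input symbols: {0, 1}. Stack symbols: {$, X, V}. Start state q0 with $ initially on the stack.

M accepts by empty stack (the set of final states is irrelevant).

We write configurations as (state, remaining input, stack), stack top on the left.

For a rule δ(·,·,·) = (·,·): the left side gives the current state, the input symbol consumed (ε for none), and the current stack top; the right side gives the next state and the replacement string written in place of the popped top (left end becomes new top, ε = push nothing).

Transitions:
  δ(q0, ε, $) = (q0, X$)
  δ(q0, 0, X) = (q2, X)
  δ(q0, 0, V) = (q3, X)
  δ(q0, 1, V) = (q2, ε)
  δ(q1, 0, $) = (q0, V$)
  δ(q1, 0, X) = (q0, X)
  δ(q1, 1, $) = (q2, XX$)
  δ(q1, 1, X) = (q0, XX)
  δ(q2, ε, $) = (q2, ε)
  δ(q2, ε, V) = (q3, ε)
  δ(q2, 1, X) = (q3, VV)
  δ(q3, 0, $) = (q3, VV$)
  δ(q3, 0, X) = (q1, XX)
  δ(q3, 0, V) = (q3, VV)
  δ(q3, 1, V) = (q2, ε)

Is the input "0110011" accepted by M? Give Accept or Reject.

(q0, 0110011, $)
  ε-move, top $: go to q0, push X$ → (q0, 0110011, X$)
  read 0, top X: go to q2, push X → (q2, 110011, X$)
  read 1, top X: go to q3, push VV → (q3, 10011, VV$)
  read 1, top V: go to q2, push ε → (q2, 0011, V$)
  ε-move, top V: go to q3, push ε → (q3, 0011, $)
  read 0, top $: go to q3, push VV$ → (q3, 011, VV$)
  read 0, top V: go to q3, push VV → (q3, 11, VVV$)
  read 1, top V: go to q2, push ε → (q2, 1, VV$)
  ε-move, top V: go to q3, push ε → (q3, 1, V$)
  read 1, top V: go to q2, push ε → (q2, ε, $)
  ε-move, top $: go to q2, push ε → (q2, ε, ε)
All input consumed and the stack is empty.

Accept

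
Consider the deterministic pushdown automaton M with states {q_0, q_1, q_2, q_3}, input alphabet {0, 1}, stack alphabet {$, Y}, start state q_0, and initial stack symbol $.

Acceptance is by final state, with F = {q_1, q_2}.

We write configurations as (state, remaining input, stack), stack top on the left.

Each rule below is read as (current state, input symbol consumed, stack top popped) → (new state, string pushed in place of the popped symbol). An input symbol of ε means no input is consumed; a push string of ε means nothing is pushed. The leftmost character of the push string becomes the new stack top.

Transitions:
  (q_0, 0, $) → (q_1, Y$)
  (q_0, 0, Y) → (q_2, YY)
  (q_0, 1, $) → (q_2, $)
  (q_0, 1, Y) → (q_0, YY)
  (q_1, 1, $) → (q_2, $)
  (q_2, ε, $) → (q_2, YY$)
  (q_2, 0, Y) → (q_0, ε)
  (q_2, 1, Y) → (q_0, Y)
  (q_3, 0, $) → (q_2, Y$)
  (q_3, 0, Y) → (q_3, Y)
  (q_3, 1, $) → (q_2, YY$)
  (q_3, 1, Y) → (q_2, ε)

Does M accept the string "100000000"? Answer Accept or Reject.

(q_0, 100000000, $)
  read 1, top $: go to q_2, push $ → (q_2, 00000000, $)
  ε-move, top $: go to q_2, push YY$ → (q_2, 00000000, YY$)
  read 0, top Y: go to q_0, push ε → (q_0, 0000000, Y$)
  read 0, top Y: go to q_2, push YY → (q_2, 000000, YY$)
  read 0, top Y: go to q_0, push ε → (q_0, 00000, Y$)
  read 0, top Y: go to q_2, push YY → (q_2, 0000, YY$)
  read 0, top Y: go to q_0, push ε → (q_0, 000, Y$)
  read 0, top Y: go to q_2, push YY → (q_2, 00, YY$)
  read 0, top Y: go to q_0, push ε → (q_0, 0, Y$)
  read 0, top Y: go to q_2, push YY → (q_2, ε, YY$)
All input consumed; state q_2 ∈ F.

Accept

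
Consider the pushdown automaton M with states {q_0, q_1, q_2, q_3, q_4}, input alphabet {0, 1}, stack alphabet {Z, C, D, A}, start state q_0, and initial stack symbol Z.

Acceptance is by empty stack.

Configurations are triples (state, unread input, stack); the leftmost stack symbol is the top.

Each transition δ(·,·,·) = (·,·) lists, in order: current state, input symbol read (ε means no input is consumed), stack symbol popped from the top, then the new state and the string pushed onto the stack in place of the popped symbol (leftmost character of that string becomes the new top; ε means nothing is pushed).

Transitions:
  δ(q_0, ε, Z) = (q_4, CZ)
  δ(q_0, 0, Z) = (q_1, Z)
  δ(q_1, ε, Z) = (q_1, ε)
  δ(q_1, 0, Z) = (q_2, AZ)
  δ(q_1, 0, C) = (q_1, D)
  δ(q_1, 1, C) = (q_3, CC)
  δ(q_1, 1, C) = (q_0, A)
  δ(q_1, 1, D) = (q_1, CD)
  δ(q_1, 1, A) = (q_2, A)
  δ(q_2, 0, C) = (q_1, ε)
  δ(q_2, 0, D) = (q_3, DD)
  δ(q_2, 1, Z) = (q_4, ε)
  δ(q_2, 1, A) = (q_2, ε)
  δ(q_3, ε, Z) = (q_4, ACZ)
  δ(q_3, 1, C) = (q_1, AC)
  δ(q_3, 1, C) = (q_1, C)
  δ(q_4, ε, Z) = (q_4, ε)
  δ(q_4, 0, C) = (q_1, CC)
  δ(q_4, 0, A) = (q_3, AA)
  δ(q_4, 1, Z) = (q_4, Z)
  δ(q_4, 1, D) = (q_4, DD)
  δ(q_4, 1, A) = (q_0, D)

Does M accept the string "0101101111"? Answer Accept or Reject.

No computation consumes all input and empties the stack.

Reject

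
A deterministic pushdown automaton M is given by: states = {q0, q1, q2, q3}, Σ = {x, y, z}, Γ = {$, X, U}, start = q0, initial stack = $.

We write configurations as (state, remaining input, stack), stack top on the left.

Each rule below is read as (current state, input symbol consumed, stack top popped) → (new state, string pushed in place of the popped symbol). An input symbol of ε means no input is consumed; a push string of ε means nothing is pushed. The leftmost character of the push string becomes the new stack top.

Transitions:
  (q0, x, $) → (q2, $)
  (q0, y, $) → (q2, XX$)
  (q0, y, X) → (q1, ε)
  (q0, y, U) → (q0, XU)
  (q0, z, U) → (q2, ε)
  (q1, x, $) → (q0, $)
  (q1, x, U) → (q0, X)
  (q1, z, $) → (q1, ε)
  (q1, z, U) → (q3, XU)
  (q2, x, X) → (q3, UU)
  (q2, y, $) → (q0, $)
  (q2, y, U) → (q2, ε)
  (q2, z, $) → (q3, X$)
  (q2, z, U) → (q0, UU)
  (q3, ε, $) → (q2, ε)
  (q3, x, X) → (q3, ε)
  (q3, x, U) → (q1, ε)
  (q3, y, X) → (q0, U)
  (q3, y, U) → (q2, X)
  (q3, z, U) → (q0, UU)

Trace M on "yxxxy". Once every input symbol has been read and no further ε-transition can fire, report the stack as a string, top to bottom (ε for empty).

(q0, yxxxy, $)
  read y, top $: go to q2, push XX$ → (q2, xxxy, XX$)
  read x, top X: go to q3, push UU → (q3, xxy, UUX$)
  read x, top U: go to q1, push ε → (q1, xy, UX$)
  read x, top U: go to q0, push X → (q0, y, XX$)
  read y, top X: go to q1, push ε → (q1, ε, X$)
All input consumed in state q1 with stack X$.

X$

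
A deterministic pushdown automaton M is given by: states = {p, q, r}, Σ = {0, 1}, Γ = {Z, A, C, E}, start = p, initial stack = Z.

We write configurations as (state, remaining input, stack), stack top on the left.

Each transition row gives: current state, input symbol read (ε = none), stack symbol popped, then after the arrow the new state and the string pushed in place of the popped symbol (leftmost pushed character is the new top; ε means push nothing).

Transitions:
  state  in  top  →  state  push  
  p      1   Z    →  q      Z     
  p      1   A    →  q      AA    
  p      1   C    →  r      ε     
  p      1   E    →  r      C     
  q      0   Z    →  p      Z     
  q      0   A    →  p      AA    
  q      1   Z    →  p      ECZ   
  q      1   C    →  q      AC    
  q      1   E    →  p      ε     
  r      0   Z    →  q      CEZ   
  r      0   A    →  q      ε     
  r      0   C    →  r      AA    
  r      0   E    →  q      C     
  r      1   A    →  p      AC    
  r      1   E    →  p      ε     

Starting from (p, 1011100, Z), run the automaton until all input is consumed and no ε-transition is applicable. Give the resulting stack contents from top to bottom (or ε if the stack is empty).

ACZ

(p, 1011100, Z)
  read 1, top Z: go to q, push Z → (q, 011100, Z)
  read 0, top Z: go to p, push Z → (p, 11100, Z)
  read 1, top Z: go to q, push Z → (q, 1100, Z)
  read 1, top Z: go to p, push ECZ → (p, 100, ECZ)
  read 1, top E: go to r, push C → (r, 00, CCZ)
  read 0, top C: go to r, push AA → (r, 0, AACZ)
  read 0, top A: go to q, push ε → (q, ε, ACZ)
All input consumed in state q with stack ACZ.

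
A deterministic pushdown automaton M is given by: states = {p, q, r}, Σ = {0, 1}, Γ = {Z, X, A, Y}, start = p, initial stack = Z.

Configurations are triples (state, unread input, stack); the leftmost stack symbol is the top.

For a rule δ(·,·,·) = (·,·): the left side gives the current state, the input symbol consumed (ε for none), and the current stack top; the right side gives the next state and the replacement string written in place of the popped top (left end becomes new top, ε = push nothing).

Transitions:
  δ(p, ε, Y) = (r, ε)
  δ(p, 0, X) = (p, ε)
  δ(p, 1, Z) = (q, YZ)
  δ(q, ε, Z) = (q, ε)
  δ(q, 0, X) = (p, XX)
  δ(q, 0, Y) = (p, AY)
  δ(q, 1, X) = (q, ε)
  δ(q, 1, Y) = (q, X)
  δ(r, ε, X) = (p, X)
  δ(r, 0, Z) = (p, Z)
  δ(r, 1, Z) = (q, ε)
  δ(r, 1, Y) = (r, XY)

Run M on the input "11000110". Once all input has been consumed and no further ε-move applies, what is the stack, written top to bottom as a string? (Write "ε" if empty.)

XXZ

(p, 11000110, Z) ⊢ (q, 1000110, YZ) ⊢ (q, 000110, XZ) ⊢ (p, 00110, XXZ) ⊢ (p, 0110, XZ) ⊢ (p, 110, Z) ⊢ (q, 10, YZ) ⊢ (q, 0, XZ) ⊢ (p, ε, XXZ)
All input consumed in state p with stack XXZ.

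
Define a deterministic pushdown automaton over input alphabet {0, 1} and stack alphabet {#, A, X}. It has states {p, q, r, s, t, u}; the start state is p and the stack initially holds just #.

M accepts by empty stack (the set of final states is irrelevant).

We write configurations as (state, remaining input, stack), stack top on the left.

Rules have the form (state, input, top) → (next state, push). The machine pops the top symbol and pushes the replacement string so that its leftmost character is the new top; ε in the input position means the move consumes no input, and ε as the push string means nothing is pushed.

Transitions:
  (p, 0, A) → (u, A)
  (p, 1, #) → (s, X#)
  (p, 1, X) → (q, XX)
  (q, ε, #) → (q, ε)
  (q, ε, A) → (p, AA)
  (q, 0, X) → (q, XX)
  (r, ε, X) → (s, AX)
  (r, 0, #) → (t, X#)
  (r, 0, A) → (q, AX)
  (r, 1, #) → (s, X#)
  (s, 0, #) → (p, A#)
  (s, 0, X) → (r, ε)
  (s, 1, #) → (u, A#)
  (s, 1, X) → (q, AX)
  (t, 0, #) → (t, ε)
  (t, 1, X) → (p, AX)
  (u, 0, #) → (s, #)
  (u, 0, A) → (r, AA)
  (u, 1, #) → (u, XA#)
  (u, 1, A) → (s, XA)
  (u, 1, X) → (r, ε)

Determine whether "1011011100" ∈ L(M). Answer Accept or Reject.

Reject

(p, 1011011100, #)
  read 1, top #: go to s, push X# → (s, 011011100, X#)
  read 0, top X: go to r, push ε → (r, 11011100, #)
  read 1, top #: go to s, push X# → (s, 1011100, X#)
  read 1, top X: go to q, push AX → (q, 011100, AX#)
  ε-move, top A: go to p, push AA → (p, 011100, AAX#)
  read 0, top A: go to u, push A → (u, 11100, AAX#)
  read 1, top A: go to s, push XA → (s, 1100, XAAX#)
  read 1, top X: go to q, push AX → (q, 100, AXAAX#)
  ε-move, top A: go to p, push AA → (p, 100, AAXAAX#)
No transition applies at (p, 100, AAXAAX#); input not fully consumed.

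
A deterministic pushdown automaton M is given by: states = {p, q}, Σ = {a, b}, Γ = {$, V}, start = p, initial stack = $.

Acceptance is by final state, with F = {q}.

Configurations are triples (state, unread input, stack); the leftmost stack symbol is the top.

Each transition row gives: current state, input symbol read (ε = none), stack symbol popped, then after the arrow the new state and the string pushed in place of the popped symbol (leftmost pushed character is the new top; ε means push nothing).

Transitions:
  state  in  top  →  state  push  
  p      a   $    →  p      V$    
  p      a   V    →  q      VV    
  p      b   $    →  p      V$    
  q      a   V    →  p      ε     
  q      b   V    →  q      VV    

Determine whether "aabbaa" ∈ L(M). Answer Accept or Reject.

Accept

(p, aabbaa, $)
  read a, top $: go to p, push V$ → (p, abbaa, V$)
  read a, top V: go to q, push VV → (q, bbaa, VV$)
  read b, top V: go to q, push VV → (q, baa, VVV$)
  read b, top V: go to q, push VV → (q, aa, VVVV$)
  read a, top V: go to p, push ε → (p, a, VVV$)
  read a, top V: go to q, push VV → (q, ε, VVVV$)
All input consumed; state q ∈ F.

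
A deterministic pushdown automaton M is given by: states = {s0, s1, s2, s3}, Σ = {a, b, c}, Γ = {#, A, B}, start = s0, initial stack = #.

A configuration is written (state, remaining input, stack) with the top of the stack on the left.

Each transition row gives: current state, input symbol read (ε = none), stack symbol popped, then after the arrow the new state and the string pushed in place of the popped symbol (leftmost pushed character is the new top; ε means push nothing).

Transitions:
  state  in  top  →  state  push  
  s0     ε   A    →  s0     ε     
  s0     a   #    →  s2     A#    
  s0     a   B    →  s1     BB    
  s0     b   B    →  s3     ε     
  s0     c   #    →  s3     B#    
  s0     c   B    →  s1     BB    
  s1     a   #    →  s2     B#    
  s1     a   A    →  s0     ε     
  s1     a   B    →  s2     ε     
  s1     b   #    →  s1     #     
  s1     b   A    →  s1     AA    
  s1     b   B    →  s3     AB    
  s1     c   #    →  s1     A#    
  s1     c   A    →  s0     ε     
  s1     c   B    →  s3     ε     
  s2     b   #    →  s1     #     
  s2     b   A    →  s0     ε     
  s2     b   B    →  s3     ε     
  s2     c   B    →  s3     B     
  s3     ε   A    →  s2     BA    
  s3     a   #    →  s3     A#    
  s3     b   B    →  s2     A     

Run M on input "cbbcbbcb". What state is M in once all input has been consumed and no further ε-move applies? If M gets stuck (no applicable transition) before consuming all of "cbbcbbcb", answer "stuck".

(s0, cbbcbbcb, #)
  read c, top #: go to s3, push B# → (s3, bbcbbcb, B#)
  read b, top B: go to s2, push A → (s2, bcbbcb, A#)
  read b, top A: go to s0, push ε → (s0, cbbcb, #)
  read c, top #: go to s3, push B# → (s3, bbcb, B#)
  read b, top B: go to s2, push A → (s2, bcb, A#)
  read b, top A: go to s0, push ε → (s0, cb, #)
  read c, top #: go to s3, push B# → (s3, b, B#)
  read b, top B: go to s2, push A → (s2, ε, A#)
All input consumed; M is in state s2.

s2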